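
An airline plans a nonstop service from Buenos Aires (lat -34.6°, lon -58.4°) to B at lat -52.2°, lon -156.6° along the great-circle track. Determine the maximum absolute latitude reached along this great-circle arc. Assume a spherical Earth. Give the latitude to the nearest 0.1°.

≈ -57.4°

The great circle lies in the plane with unit normal n̂ = (p₁ × p₂)/|p₁ × p₂|.
Here n̂_z ≈ -0.539; the vertex latitude is φ_max = arccos|n̂_z| ≈ 57.4°.
Check via Clairaut: cos φ_max = |cos φ₁| · sin C = cos(34.6°)·sin(139.1°) ≈ 0.539, again giving ≈ 57.4°.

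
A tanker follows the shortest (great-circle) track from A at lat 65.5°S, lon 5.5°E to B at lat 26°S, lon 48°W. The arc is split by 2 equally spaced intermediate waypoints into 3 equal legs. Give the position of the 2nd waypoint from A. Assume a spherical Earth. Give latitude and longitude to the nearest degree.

≈ lat 41°S, lon 38°W

From cos δ = sin φ₁ sin φ₂ + cos φ₁ cos φ₂ cos Δλ, the central angle is δ ≈ 0.901 rad (51.6°).
Interpolate at f = 2/3 with slerp weights a = sin((1−f)δ)/sin δ ≈ 0.377, b = sin(fδ)/sin δ ≈ 0.721.
p = a·p₁ + b·p₂ ≈ (0.589, -0.467, -0.659); φ = arcsin(p_z) ≈ -41.26°, λ = atan2(p_y, p_x) ≈ -38.37°.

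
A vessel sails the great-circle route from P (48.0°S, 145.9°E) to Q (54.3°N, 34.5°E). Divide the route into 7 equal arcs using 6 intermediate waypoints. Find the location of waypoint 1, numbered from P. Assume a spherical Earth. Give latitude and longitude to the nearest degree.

≈ (35°S, 126°E)

Convert each endpoint to a unit vector on the sphere (x = cos φ cos λ, y = cos φ sin λ, z = sin φ).
The central angle between the endpoints is δ = arccos(p₁·p₂) ≈ 2.413 rad (138.2°).
Interpolate at f = 1/7 with slerp weights a = sin((1−f)δ)/sin δ ≈ 1.320, b = sin(fδ)/sin δ ≈ 0.507.
p = a·p₁ + b·p₂ ≈ (-0.487, 0.663, -0.569); φ = arcsin(p_z) ≈ -34.66°, λ = atan2(p_y, p_x) ≈ 126.32°.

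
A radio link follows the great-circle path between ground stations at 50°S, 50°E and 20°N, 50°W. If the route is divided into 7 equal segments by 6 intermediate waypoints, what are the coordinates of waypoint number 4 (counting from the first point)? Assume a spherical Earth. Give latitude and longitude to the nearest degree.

Write both endpoints as unit vectors p₁, p₂ with components (cos φ cos λ, cos φ sin λ, sin φ).
The central angle between the endpoints is δ = arccos(p₁·p₂) ≈ 1.946 rad (111.5°).
Interpolate at f = 4/7 with slerp weights a = sin((1−f)δ)/sin δ ≈ 0.796, b = sin(fδ)/sin δ ≈ 0.964.
p = a·p₁ + b·p₂ ≈ (0.911, -0.302, -0.280); φ = arcsin(p_z) ≈ -16.28°, λ = atan2(p_y, p_x) ≈ -18.32°.

≈ 16°S, 18°W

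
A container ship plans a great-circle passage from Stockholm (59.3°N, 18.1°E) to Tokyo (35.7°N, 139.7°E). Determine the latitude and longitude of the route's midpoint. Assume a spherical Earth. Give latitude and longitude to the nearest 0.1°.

The haversine formula gives a central angle δ ≈ 1.282 rad (73.5°) between the endpoints.
Interpolate at f = 1/2 with slerp weights a = sin((1−f)δ)/sin δ ≈ 0.624, b = sin(fδ)/sin δ ≈ 0.624.
p = a·p₁ + b·p₂ ≈ (-0.084, 0.427, 0.901); φ = arcsin(p_z) ≈ 64.23°, λ = atan2(p_y, p_x) ≈ 101.09°.

≈ 64.2°N, 101.1°E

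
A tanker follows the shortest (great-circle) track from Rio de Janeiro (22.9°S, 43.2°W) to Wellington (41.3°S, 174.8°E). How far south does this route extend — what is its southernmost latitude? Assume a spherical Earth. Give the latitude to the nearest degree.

The great circle lies in the plane with unit normal n̂ = (p₁ × p₂)/|p₁ × p₂|.
Here n̂_z ≈ -0.445; the vertex latitude is φ_max = arccos|n̂_z| ≈ 63.6°.

≈ 64°S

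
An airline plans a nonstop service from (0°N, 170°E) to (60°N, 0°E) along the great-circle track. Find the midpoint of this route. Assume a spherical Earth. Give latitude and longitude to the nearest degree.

Convert each endpoint to a unit vector on the sphere (x = cos φ cos λ, y = cos φ sin λ, z = sin φ).
The central angle between the endpoints is δ = arccos(p₁·p₂) ≈ 2.086 rad (119.5°).
Interpolate at f = 1/2 with slerp weights a = sin((1−f)δ)/sin δ ≈ 0.992, b = sin(fδ)/sin δ ≈ 0.992.
p = a·p₁ + b·p₂ ≈ (-0.481, 0.172, 0.860); φ = arcsin(p_z) ≈ 59.26°, λ = atan2(p_y, p_x) ≈ 160.29°.

≈ (59°N, 160°E)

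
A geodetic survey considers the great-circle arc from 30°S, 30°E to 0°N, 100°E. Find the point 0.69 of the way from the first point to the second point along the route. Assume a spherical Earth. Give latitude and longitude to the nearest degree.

Convert each endpoint to a unit vector on the sphere (x = cos φ cos λ, y = cos φ sin λ, z = sin φ).
The central angle between the endpoints is δ = arccos(p₁·p₂) ≈ 1.270 rad (72.8°).
Interpolate at f = 0.69 with slerp weights a = sin((1−f)δ)/sin δ ≈ 0.402, b = sin(fδ)/sin δ ≈ 0.805.
p = a·p₁ + b·p₂ ≈ (0.162, 0.966, -0.201); φ = arcsin(p_z) ≈ -11.59°, λ = atan2(p_y, p_x) ≈ 80.51°.

≈ 12°S, 81°E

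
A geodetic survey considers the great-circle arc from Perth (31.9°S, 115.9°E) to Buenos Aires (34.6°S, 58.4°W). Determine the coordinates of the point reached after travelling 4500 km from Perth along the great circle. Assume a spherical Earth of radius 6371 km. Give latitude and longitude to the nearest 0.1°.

The haversine formula gives a central angle δ ≈ 1.977 rad (113.3°) between the endpoints. The total great-circle distance is δ·R ≈ 1.977 × 6371 ≈ 12597 km, so the target fraction is f = 4500/12597 ≈ 0.357.
Interpolate at f ≈ 0.357 with slerp weights a = sin((1−f)δ)/sin δ ≈ 1.040, b = sin(fδ)/sin δ ≈ 0.707.
p = a·p₁ + b·p₂ ≈ (-0.081, 0.299, -0.951); φ = arcsin(p_z) ≈ -71.96°, λ = atan2(p_y, p_x) ≈ 105.15°.

≈ 72.0°S, 105.1°E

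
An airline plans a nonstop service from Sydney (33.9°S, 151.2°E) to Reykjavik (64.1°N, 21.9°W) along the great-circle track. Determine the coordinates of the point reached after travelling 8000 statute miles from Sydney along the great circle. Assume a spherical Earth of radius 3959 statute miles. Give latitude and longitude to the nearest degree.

≈ 80°N, 117°E

The haversine formula gives a central angle δ ≈ 2.609 rad (149.5°) between the endpoints. The total great-circle distance is δ·R ≈ 2.609 × 3959 ≈ 10330 mi, so the target fraction is f = 8000/10330 ≈ 0.774.
Interpolate at f ≈ 0.774 with slerp weights a = sin((1−f)δ)/sin δ ≈ 1.094, b = sin(fδ)/sin δ ≈ 1.774.
p = a·p₁ + b·p₂ ≈ (-0.077, 0.148, 0.986); φ = arcsin(p_z) ≈ 80.39°, λ = atan2(p_y, p_x) ≈ 117.30°.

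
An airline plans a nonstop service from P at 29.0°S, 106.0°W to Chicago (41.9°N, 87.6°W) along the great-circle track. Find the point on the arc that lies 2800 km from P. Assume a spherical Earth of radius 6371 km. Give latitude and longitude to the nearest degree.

≈ 4°S, 100°W

The haversine formula gives a central angle δ ≈ 1.272 rad (72.9°) between the endpoints. The total great-circle distance is δ·R ≈ 1.272 × 6371 ≈ 8107 km, so the target fraction is f = 2800/8107 ≈ 0.345.
Interpolate at f ≈ 0.345 with slerp weights a = sin((1−f)δ)/sin δ ≈ 0.774, b = sin(fδ)/sin δ ≈ 0.445.
p = a·p₁ + b·p₂ ≈ (-0.173, -0.982, -0.078); φ = arcsin(p_z) ≈ -4.47°, λ = atan2(p_y, p_x) ≈ -99.98°.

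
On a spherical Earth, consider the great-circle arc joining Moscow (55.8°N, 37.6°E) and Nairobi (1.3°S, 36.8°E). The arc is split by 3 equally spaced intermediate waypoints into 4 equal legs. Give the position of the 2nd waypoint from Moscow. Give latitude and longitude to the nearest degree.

From cos δ = sin φ₁ sin φ₂ + cos φ₁ cos φ₂ cos Δλ, the central angle is δ ≈ 0.997 rad (57.1°).
Interpolate at f = 2/4 with slerp weights a = sin((1−f)δ)/sin δ ≈ 0.569, b = sin(fδ)/sin δ ≈ 0.569.
p = a·p₁ + b·p₂ ≈ (0.709, 0.536, 0.458); φ = arcsin(p_z) ≈ 27.25°, λ = atan2(p_y, p_x) ≈ 37.09°.

≈ (27°N, 37°E)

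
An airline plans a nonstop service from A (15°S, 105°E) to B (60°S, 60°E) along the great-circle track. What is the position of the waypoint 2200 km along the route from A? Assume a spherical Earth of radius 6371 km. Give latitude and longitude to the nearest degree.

From cos δ = sin φ₁ sin φ₂ + cos φ₁ cos φ₂ cos Δλ, the central angle is δ ≈ 0.970 rad (55.6°). The total great-circle distance is δ·R ≈ 0.970 × 6371 ≈ 6177 km, so the target fraction is f = 2200/6177 ≈ 0.356.
Interpolate at f ≈ 0.356 with slerp weights a = sin((1−f)δ)/sin δ ≈ 0.709, b = sin(fδ)/sin δ ≈ 0.410.
p = a·p₁ + b·p₂ ≈ (-0.075, 0.839, -0.539); φ = arcsin(p_z) ≈ -32.61°, λ = atan2(p_y, p_x) ≈ 95.08°.

≈ (33°S, 95°E)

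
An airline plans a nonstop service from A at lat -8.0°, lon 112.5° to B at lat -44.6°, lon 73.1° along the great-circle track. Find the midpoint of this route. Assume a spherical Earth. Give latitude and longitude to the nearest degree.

≈ lat -28°, lon 96°

Write both endpoints as unit vectors p₁, p₂ with components (cos φ cos λ, cos φ sin λ, sin φ).
The central angle between the endpoints is δ = arccos(p₁·p₂) ≈ 0.873 rad (50.0°).
Interpolate at f = 1/2 with slerp weights a = sin((1−f)δ)/sin δ ≈ 0.552, b = sin(fδ)/sin δ ≈ 0.552.
p = a·p₁ + b·p₂ ≈ (-0.095, 0.881, -0.464); φ = arcsin(p_z) ≈ -27.66°, λ = atan2(p_y, p_x) ≈ 96.15°.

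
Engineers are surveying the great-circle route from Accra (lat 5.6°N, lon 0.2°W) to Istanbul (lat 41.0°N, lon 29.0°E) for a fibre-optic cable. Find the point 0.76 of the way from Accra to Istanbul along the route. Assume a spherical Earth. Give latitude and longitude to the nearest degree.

The haversine formula gives a central angle δ ≈ 0.767 rad (44.0°) between the endpoints.
Interpolate at f = 0.76 with slerp weights a = sin((1−f)δ)/sin δ ≈ 0.264, b = sin(fδ)/sin δ ≈ 0.793.
p = a·p₁ + b·p₂ ≈ (0.786, 0.289, 0.546); φ = arcsin(p_z) ≈ 33.10°, λ = atan2(p_y, p_x) ≈ 20.21°.

≈ lat 33°N, lon 20°E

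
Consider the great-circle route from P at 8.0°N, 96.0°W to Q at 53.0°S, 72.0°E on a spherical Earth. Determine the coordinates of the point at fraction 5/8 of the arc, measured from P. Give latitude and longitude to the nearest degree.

≈ 73°S, 61°W

Write both endpoints as unit vectors p₁, p₂ with components (cos φ cos λ, cos φ sin λ, sin φ).
The central angle between the endpoints is δ = arccos(p₁·p₂) ≈ 2.338 rad (134.0°).
Interpolate at f = 5/8 with slerp weights a = sin((1−f)δ)/sin δ ≈ 1.068, b = sin(fδ)/sin δ ≈ 1.381.
p = a·p₁ + b·p₂ ≈ (0.146, -0.261, -0.954); φ = arcsin(p_z) ≈ -72.58°, λ = atan2(p_y, p_x) ≈ -60.76°.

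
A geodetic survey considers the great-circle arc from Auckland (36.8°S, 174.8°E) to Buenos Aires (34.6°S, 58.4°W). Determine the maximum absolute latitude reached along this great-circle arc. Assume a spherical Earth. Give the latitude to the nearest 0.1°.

The great circle lies in the plane with unit normal n̂ = (p₁ × p₂)/|p₁ × p₂|.
Here n̂_z ≈ +0.529; the vertex latitude is φ_max = arccos|n̂_z| ≈ 58.1°.
Check via Clairaut: cos φ_max = |cos φ₁| · sin C = cos(36.8°)·sin(138.7°) ≈ 0.529, again giving ≈ 58.1°.

≈ 58.1°S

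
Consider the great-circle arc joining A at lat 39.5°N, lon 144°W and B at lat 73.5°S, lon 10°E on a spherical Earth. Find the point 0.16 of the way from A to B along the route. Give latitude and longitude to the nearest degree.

Convert each endpoint to a unit vector on the sphere (x = cos φ cos λ, y = cos φ sin λ, z = sin φ).
The central angle between the endpoints is δ = arccos(p₁·p₂) ≈ 2.510 rad (143.8°).
Interpolate at f = 0.16 with slerp weights a = sin((1−f)δ)/sin δ ≈ 1.454, b = sin(fδ)/sin δ ≈ 0.662.
p = a·p₁ + b·p₂ ≈ (-0.723, -0.627, 0.291); φ = arcsin(p_z) ≈ 16.90°, λ = atan2(p_y, p_x) ≈ -139.06°.

≈ lat 17°N, lon 139°W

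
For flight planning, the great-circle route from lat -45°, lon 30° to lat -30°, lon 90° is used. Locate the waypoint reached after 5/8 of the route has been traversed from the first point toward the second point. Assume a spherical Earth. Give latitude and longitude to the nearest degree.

≈ lat -39°, lon 71°

Convert each endpoint to a unit vector on the sphere (x = cos φ cos λ, y = cos φ sin λ, z = sin φ).
The central angle between the endpoints is δ = arccos(p₁·p₂) ≈ 0.850 rad (48.7°).
Interpolate at f = 5/8 with slerp weights a = sin((1−f)δ)/sin δ ≈ 0.417, b = sin(fδ)/sin δ ≈ 0.674.
p = a·p₁ + b·p₂ ≈ (0.255, 0.732, -0.632); φ = arcsin(p_z) ≈ -39.21°, λ = atan2(p_y, p_x) ≈ 70.75°.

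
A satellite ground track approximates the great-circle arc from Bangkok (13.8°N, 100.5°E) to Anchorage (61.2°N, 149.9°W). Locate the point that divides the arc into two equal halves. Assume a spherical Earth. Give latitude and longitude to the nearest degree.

≈ (50°N, 130°E)

Write both endpoints as unit vectors p₁, p₂ with components (cos φ cos λ, cos φ sin λ, sin φ).
The central angle between the endpoints is δ = arccos(p₁·p₂) ≈ 1.519 rad (87.0°).
Interpolate at f = 1/2 with slerp weights a = sin((1−f)δ)/sin δ ≈ 0.689, b = sin(fδ)/sin δ ≈ 0.689.
p = a·p₁ + b·p₂ ≈ (-0.409, 0.492, 0.769); φ = arcsin(p_z) ≈ 50.22°, λ = atan2(p_y, p_x) ≈ 129.78°.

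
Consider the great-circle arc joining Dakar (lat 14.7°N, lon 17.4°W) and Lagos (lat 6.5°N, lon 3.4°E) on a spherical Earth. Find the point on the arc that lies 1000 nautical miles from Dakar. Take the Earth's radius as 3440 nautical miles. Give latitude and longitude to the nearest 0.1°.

Write both endpoints as unit vectors p₁, p₂ with components (cos φ cos λ, cos φ sin λ, sin φ).
The central angle between the endpoints is δ = arccos(p₁·p₂) ≈ 0.384 rad (22.0°). The total great-circle distance is δ·R ≈ 0.384 × 3440 ≈ 1321 nmi, so the target fraction is f = 1000/1321 ≈ 0.757.
Interpolate at f ≈ 0.757 with slerp weights a = sin((1−f)δ)/sin δ ≈ 0.249, b = sin(fδ)/sin δ ≈ 0.765.
p = a·p₁ + b·p₂ ≈ (0.988, -0.027, 0.150); φ = arcsin(p_z) ≈ 8.61°, λ = atan2(p_y, p_x) ≈ -1.56°.

≈ lat 8.6°N, lon 1.6°W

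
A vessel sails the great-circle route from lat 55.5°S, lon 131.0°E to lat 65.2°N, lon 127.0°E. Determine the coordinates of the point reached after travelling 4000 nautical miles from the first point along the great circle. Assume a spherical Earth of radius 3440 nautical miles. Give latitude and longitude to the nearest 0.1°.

Write both endpoints as unit vectors p₁, p₂ with components (cos φ cos λ, cos φ sin λ, sin φ).
The central angle between the endpoints is δ = arccos(p₁·p₂) ≈ 2.107 rad (120.7°). The total great-circle distance is δ·R ≈ 2.107 × 3440 ≈ 7249 nmi, so the target fraction is f = 4000/7249 ≈ 0.552.
Interpolate at f ≈ 0.552 with slerp weights a = sin((1−f)δ)/sin δ ≈ 0.943, b = sin(fδ)/sin δ ≈ 1.068.
p = a·p₁ + b·p₂ ≈ (-0.620, 0.761, 0.193); φ = arcsin(p_z) ≈ 11.11°, λ = atan2(p_y, p_x) ≈ 129.18°.

≈ lat 11.1°N, lon 129.2°E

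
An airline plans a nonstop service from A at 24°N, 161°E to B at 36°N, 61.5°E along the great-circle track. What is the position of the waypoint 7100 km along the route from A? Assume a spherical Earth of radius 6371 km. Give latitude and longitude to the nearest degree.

≈ 42°N, 85°E

The haversine formula gives a central angle δ ≈ 1.453 rad (83.3°) between the endpoints. The total great-circle distance is δ·R ≈ 1.453 × 6371 ≈ 9260 km, so the target fraction is f = 7100/9260 ≈ 0.767.
Interpolate at f ≈ 0.767 with slerp weights a = sin((1−f)δ)/sin δ ≈ 0.335, b = sin(fδ)/sin δ ≈ 0.904.
p = a·p₁ + b·p₂ ≈ (0.060, 0.742, 0.667); φ = arcsin(p_z) ≈ 41.87°, λ = atan2(p_y, p_x) ≈ 85.40°.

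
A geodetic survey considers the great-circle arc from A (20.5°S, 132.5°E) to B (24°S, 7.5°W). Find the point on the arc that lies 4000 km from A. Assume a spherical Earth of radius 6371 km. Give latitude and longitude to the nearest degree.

≈ (43°S, 99°E)

Convert each endpoint to a unit vector on the sphere (x = cos φ cos λ, y = cos φ sin λ, z = sin φ).
The central angle between the endpoints is δ = arccos(p₁·p₂) ≈ 2.110 rad (120.9°). The total great-circle distance is δ·R ≈ 2.110 × 6371 ≈ 13440 km, so the target fraction is f = 4000/13440 ≈ 0.298.
Interpolate at f ≈ 0.298 with slerp weights a = sin((1−f)δ)/sin δ ≈ 1.160, b = sin(fδ)/sin δ ≈ 0.684.
p = a·p₁ + b·p₂ ≈ (-0.114, 0.720, -0.685); φ = arcsin(p_z) ≈ -43.21°, λ = atan2(p_y, p_x) ≈ 99.04°.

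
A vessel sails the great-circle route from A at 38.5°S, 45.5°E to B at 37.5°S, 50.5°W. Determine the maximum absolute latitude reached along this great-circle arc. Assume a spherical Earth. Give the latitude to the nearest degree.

The great circle lies in the plane with unit normal n̂ = (p₁ × p₂)/|p₁ × p₂|.
Here n̂_z ≈ -0.650; the vertex latitude is φ_max = arccos|n̂_z| ≈ 49.4°.

≈ 49°S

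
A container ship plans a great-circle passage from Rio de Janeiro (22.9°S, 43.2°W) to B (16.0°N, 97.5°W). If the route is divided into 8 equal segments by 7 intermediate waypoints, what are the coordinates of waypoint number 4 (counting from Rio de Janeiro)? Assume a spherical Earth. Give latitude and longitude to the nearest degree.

≈ (4°S, 71°W)

Convert each endpoint to a unit vector on the sphere (x = cos φ cos λ, y = cos φ sin λ, z = sin φ).
The central angle between the endpoints is δ = arccos(p₁·p₂) ≈ 1.149 rad (65.8°).
Interpolate at f = 4/8 with slerp weights a = sin((1−f)δ)/sin δ ≈ 0.596, b = sin(fδ)/sin δ ≈ 0.596.
p = a·p₁ + b·p₂ ≈ (0.325, -0.943, -0.068); φ = arcsin(p_z) ≈ -3.88°, λ = atan2(p_y, p_x) ≈ -70.98°.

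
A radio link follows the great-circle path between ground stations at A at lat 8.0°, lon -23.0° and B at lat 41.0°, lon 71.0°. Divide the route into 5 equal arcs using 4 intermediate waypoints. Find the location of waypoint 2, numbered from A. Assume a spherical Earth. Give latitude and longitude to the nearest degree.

≈ lat 29°, lon 7°

Convert each endpoint to a unit vector on the sphere (x = cos φ cos λ, y = cos φ sin λ, z = sin φ).
The central angle between the endpoints is δ = arccos(p₁·p₂) ≈ 1.532 rad (87.8°).
Interpolate at f = 2/5 with slerp weights a = sin((1−f)δ)/sin δ ≈ 0.796, b = sin(fδ)/sin δ ≈ 0.575.
p = a·p₁ + b·p₂ ≈ (0.867, 0.103, 0.488); φ = arcsin(p_z) ≈ 29.23°, λ = atan2(p_y, p_x) ≈ 6.77°.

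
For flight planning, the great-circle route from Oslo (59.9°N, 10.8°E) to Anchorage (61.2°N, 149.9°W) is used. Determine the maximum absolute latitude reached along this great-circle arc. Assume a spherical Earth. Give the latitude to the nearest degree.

The great circle lies in the plane with unit normal n̂ = (p₁ × p₂)/|p₁ × p₂|.
Here n̂_z ≈ -0.094; the vertex latitude is φ_max = arccos|n̂_z| ≈ 84.6°.
Check via Clairaut: cos φ_max = |cos φ₁| · sin C = cos(59.9°)·sin(10.8°) ≈ 0.094, again giving ≈ 84.6°.

≈ 85°N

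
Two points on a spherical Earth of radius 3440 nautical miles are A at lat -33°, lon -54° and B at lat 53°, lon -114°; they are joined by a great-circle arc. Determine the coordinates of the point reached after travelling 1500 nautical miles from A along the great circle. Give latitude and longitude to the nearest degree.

Convert each endpoint to a unit vector on the sphere (x = cos φ cos λ, y = cos φ sin λ, z = sin φ).
The central angle between the endpoints is δ = arccos(p₁·p₂) ≈ 1.754 rad (100.5°). The total great-circle distance is δ·R ≈ 1.754 × 3440 ≈ 6035 nmi, so the target fraction is f = 1500/6035 ≈ 0.249.
Interpolate at f ≈ 0.249 with slerp weights a = sin((1−f)δ)/sin δ ≈ 0.985, b = sin(fδ)/sin δ ≈ 0.430.
p = a·p₁ + b·p₂ ≈ (0.380, -0.904, -0.193); φ = arcsin(p_z) ≈ -11.15°, λ = atan2(p_y, p_x) ≈ -67.19°.

≈ lat -11°, lon -67°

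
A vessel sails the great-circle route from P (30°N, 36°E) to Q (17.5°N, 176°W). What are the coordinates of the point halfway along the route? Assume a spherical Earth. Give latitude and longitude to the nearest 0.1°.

≈ (57.6°N, 119.5°E)

From cos δ = sin φ₁ sin φ₂ + cos φ₁ cos φ₂ cos Δλ, the central angle is δ ≈ 2.153 rad (123.4°).
Interpolate at f = 1/2 with slerp weights a = sin((1−f)δ)/sin δ ≈ 1.054, b = sin(fδ)/sin δ ≈ 1.054.
p = a·p₁ + b·p₂ ≈ (-0.264, 0.466, 0.844); φ = arcsin(p_z) ≈ 57.58°, λ = atan2(p_y, p_x) ≈ 119.54°.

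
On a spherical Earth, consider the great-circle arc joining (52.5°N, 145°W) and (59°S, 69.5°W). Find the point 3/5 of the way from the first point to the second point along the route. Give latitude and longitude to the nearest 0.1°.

Convert each endpoint to a unit vector on the sphere (x = cos φ cos λ, y = cos φ sin λ, z = sin φ).
The central angle between the endpoints is δ = arccos(p₁·p₂) ≈ 2.216 rad (127.0°).
Interpolate at f = 3/5 with slerp weights a = sin((1−f)δ)/sin δ ≈ 0.970, b = sin(fδ)/sin δ ≈ 1.216.
p = a·p₁ + b·p₂ ≈ (-0.264, -0.925, -0.272); φ = arcsin(p_z) ≈ -15.81°, λ = atan2(p_y, p_x) ≈ -105.95°.

≈ (15.8°S, 106.0°W)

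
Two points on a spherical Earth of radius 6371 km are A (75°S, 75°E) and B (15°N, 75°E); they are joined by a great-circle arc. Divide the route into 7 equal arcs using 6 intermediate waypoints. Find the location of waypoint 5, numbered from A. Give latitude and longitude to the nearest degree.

≈ (11°S, 75°E)

The haversine formula gives a central angle δ ≈ 1.571 rad (90.0°) between the endpoints.
Interpolate at f = 5/7 with slerp weights a = sin((1−f)δ)/sin δ ≈ 0.434, b = sin(fδ)/sin δ ≈ 0.901.
p = a·p₁ + b·p₂ ≈ (0.254, 0.949, -0.186); φ = arcsin(p_z) ≈ -10.71°, λ = atan2(p_y, p_x) ≈ 75.00°.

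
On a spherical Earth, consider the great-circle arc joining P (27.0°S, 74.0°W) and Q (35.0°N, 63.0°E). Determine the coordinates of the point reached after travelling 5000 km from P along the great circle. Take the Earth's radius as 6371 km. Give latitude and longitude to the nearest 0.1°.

≈ (4.2°S, 33.3°W)

Convert each endpoint to a unit vector on the sphere (x = cos φ cos λ, y = cos φ sin λ, z = sin φ).
The central angle between the endpoints is δ = arccos(p₁·p₂) ≈ 2.488 rad (142.6°). The total great-circle distance is δ·R ≈ 2.488 × 6371 ≈ 15854 km, so the target fraction is f = 5000/15854 ≈ 0.315.
Interpolate at f ≈ 0.315 with slerp weights a = sin((1−f)δ)/sin δ ≈ 1.631, b = sin(fδ)/sin δ ≈ 1.163.
p = a·p₁ + b·p₂ ≈ (0.833, -0.548, -0.073); φ = arcsin(p_z) ≈ -4.21°, λ = atan2(p_y, p_x) ≈ -33.35°.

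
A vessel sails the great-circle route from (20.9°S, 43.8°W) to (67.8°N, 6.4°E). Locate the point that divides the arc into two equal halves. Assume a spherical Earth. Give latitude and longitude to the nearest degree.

Write both endpoints as unit vectors p₁, p₂ with components (cos φ cos λ, cos φ sin λ, sin φ).
The central angle between the endpoints is δ = arccos(p₁·p₂) ≈ 1.675 rad (96.0°).
Interpolate at f = 1/2 with slerp weights a = sin((1−f)δ)/sin δ ≈ 0.747, b = sin(fδ)/sin δ ≈ 0.747.
p = a·p₁ + b·p₂ ≈ (0.784, -0.452, 0.425); φ = arcsin(p_z) ≈ 25.17°, λ = atan2(p_y, p_x) ≈ -29.93°.

≈ (25°N, 30°W)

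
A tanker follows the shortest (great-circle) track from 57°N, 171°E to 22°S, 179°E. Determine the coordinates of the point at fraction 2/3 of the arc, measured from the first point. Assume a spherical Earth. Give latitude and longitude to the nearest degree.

≈ 4°N, 177°E

Convert each endpoint to a unit vector on the sphere (x = cos φ cos λ, y = cos φ sin λ, z = sin φ).
The central angle between the endpoints is δ = arccos(p₁·p₂) ≈ 1.384 rad (79.3°).
Interpolate at f = 2/3 with slerp weights a = sin((1−f)δ)/sin δ ≈ 0.453, b = sin(fδ)/sin δ ≈ 0.811.
p = a·p₁ + b·p₂ ≈ (-0.996, 0.052, 0.076); φ = arcsin(p_z) ≈ 4.36°, λ = atan2(p_y, p_x) ≈ 177.03°.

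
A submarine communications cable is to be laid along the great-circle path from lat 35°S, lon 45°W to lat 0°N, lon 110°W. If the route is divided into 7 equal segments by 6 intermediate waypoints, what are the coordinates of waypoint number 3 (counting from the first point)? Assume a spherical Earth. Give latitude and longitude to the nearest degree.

≈ lat 23°S, lon 77°W

From cos δ = sin φ₁ sin φ₂ + cos φ₁ cos φ₂ cos Δλ, the central angle is δ ≈ 1.217 rad (69.7°).
Interpolate at f = 3/7 with slerp weights a = sin((1−f)δ)/sin δ ≈ 0.683, b = sin(fδ)/sin δ ≈ 0.531.
p = a·p₁ + b·p₂ ≈ (0.214, -0.895, -0.392); φ = arcsin(p_z) ≈ -23.07°, λ = atan2(p_y, p_x) ≈ -76.55°.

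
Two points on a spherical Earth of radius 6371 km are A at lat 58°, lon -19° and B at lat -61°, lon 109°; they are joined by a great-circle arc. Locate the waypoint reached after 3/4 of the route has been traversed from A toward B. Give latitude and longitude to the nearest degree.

≈ lat -37°, lon 61°

From cos δ = sin φ₁ sin φ₂ + cos φ₁ cos φ₂ cos Δλ, the central angle is δ ≈ 2.690 rad (154.1°).
Interpolate at f = 3/4 with slerp weights a = sin((1−f)δ)/sin δ ≈ 1.429, b = sin(fδ)/sin δ ≈ 2.068.
p = a·p₁ + b·p₂ ≈ (0.389, 0.701, -0.597); φ = arcsin(p_z) ≈ -36.66°, λ = atan2(p_y, p_x) ≈ 60.96°.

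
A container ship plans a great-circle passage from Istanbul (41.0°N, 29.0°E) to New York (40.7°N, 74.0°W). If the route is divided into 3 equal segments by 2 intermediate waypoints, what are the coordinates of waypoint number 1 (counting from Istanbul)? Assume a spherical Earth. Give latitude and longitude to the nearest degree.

Convert each endpoint to a unit vector on the sphere (x = cos φ cos λ, y = cos φ sin λ, z = sin φ).
The central angle between the endpoints is δ = arccos(p₁·p₂) ≈ 1.267 rad (72.6°).
Interpolate at f = 1/3 with slerp weights a = sin((1−f)δ)/sin δ ≈ 0.784, b = sin(fδ)/sin δ ≈ 0.430.
p = a·p₁ + b·p₂ ≈ (0.607, -0.026, 0.794); φ = arcsin(p_z) ≈ 52.58°, λ = atan2(p_y, p_x) ≈ -2.48°.

≈ 53°N, 2°W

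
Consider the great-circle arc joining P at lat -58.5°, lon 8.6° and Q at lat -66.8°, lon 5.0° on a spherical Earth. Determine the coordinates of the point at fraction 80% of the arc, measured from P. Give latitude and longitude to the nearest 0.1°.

The haversine formula gives a central angle δ ≈ 0.148 rad (8.5°) between the endpoints.
Interpolate at f = 0.80 with slerp weights a = sin((1−f)δ)/sin δ ≈ 0.201, b = sin(fδ)/sin δ ≈ 0.801.
p = a·p₁ + b·p₂ ≈ (0.418, 0.043, -0.907); φ = arcsin(p_z) ≈ -65.15°, λ = atan2(p_y, p_x) ≈ 5.90°.

≈ lat -65.1°, lon 5.9°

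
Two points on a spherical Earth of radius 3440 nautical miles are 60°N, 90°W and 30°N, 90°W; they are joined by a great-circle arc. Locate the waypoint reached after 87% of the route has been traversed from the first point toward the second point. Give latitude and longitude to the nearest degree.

≈ 34°N, 90°W

The haversine formula gives a central angle δ ≈ 0.524 rad (30.0°) between the endpoints.
Interpolate at f = 0.87 with slerp weights a = sin((1−f)δ)/sin δ ≈ 0.136, b = sin(fδ)/sin δ ≈ 0.880.
p = a·p₁ + b·p₂ ≈ (0.000, -0.830, 0.558); φ = arcsin(p_z) ≈ 33.90°, λ = atan2(p_y, p_x) ≈ -90.00°.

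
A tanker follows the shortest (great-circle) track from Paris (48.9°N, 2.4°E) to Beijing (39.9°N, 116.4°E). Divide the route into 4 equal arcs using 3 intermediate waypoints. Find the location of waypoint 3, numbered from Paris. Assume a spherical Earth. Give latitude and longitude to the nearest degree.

≈ 53°N, 97°E

From cos δ = sin φ₁ sin φ₂ + cos φ₁ cos φ₂ cos Δλ, the central angle is δ ≈ 1.289 rad (73.8°).
Interpolate at f = 3/4 with slerp weights a = sin((1−f)δ)/sin δ ≈ 0.330, b = sin(fδ)/sin δ ≈ 0.857.
p = a·p₁ + b·p₂ ≈ (-0.076, 0.598, 0.798); φ = arcsin(p_z) ≈ 52.94°, λ = atan2(p_y, p_x) ≈ 97.22°.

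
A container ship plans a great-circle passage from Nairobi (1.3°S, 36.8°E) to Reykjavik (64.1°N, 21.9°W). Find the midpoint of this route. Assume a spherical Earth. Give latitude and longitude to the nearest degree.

≈ 34°N, 20°E

The haversine formula gives a central angle δ ≈ 1.363 rad (78.1°) between the endpoints.
Interpolate at f = 1/2 with slerp weights a = sin((1−f)δ)/sin δ ≈ 0.644, b = sin(fδ)/sin δ ≈ 0.644.
p = a·p₁ + b·p₂ ≈ (0.776, 0.281, 0.565); φ = arcsin(p_z) ≈ 34.37°, λ = atan2(p_y, p_x) ≈ 19.88°.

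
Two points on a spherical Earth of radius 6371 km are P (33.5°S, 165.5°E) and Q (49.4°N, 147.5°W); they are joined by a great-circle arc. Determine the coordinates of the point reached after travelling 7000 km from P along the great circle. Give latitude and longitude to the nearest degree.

≈ (24°N, 167°W)

Convert each endpoint to a unit vector on the sphere (x = cos φ cos λ, y = cos φ sin λ, z = sin φ).
The central angle between the endpoints is δ = arccos(p₁·p₂) ≈ 1.620 rad (92.8°). The total great-circle distance is δ·R ≈ 1.620 × 6371 ≈ 10320 km, so the target fraction is f = 7000/10320 ≈ 0.678.
Interpolate at f ≈ 0.678 with slerp weights a = sin((1−f)δ)/sin δ ≈ 0.498, b = sin(fδ)/sin δ ≈ 0.892.
p = a·p₁ + b·p₂ ≈ (-0.892, -0.208, 0.402); φ = arcsin(p_z) ≈ 23.70°, λ = atan2(p_y, p_x) ≈ -166.89°.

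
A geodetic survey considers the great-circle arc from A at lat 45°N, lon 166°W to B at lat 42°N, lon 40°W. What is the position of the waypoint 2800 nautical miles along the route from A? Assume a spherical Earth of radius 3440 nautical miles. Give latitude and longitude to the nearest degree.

≈ lat 63°N, lon 86°W

The haversine formula gives a central angle δ ≈ 1.406 rad (80.5°) between the endpoints. The total great-circle distance is δ·R ≈ 1.406 × 3440 ≈ 4836 nmi, so the target fraction is f = 2800/4836 ≈ 0.579.
Interpolate at f ≈ 0.579 with slerp weights a = sin((1−f)δ)/sin δ ≈ 0.566, b = sin(fδ)/sin δ ≈ 0.737.
p = a·p₁ + b·p₂ ≈ (0.032, -0.449, 0.893); φ = arcsin(p_z) ≈ 63.26°, λ = atan2(p_y, p_x) ≈ -85.98°.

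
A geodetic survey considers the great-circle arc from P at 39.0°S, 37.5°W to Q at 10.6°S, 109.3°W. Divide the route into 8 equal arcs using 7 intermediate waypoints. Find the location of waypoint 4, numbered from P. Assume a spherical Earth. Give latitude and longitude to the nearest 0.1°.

Convert each endpoint to a unit vector on the sphere (x = cos φ cos λ, y = cos φ sin λ, z = sin φ).
The central angle between the endpoints is δ = arccos(p₁·p₂) ≈ 1.209 rad (69.2°).
Interpolate at f = 4/8 with slerp weights a = sin((1−f)δ)/sin δ ≈ 0.608, b = sin(fδ)/sin δ ≈ 0.608.
p = a·p₁ + b·p₂ ≈ (0.177, -0.851, -0.494); φ = arcsin(p_z) ≈ -29.61°, λ = atan2(p_y, p_x) ≈ -78.24°.

≈ 29.6°S, 78.2°W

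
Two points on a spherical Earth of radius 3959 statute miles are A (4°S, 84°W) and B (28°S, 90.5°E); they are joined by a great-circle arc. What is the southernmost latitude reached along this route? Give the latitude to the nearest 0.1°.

The great circle lies in the plane with unit normal n̂ = (p₁ × p₂)/|p₁ × p₂|.
Here n̂_z ≈ +0.157; the vertex latitude is φ_max = arccos|n̂_z| ≈ 80.9°.
Check via Clairaut: cos φ_max = |cos φ₁| · sin C = cos(4.0°)·sin(170.9°) ≈ 0.157, again giving ≈ 80.9°.

≈ 80.9°S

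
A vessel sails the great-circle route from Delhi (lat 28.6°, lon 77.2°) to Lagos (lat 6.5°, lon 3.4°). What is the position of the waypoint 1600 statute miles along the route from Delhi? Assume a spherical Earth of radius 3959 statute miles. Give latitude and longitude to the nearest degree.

≈ lat 25°, lon 51°

From cos δ = sin φ₁ sin φ₂ + cos φ₁ cos φ₂ cos Δλ, the central angle is δ ≈ 1.269 rad (72.7°). The total great-circle distance is δ·R ≈ 1.269 × 3959 ≈ 5023 mi, so the target fraction is f = 1600/5023 ≈ 0.319.
Interpolate at f ≈ 0.319 with slerp weights a = sin((1−f)δ)/sin δ ≈ 0.797, b = sin(fδ)/sin δ ≈ 0.412.
p = a·p₁ + b·p₂ ≈ (0.564, 0.707, 0.428); φ = arcsin(p_z) ≈ 25.35°, λ = atan2(p_y, p_x) ≈ 51.42°.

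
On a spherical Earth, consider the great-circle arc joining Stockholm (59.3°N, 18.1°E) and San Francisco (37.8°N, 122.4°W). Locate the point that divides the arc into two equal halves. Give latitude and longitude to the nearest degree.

Write both endpoints as unit vectors p₁, p₂ with components (cos φ cos λ, cos φ sin λ, sin φ).
The central angle between the endpoints is δ = arccos(p₁·p₂) ≈ 1.353 rad (77.5°).
Interpolate at f = 1/2 with slerp weights a = sin((1−f)δ)/sin δ ≈ 0.641, b = sin(fδ)/sin δ ≈ 0.641.
p = a·p₁ + b·p₂ ≈ (0.040, -0.326, 0.944); φ = arcsin(p_z) ≈ 70.82°, λ = atan2(p_y, p_x) ≈ -83.06°.

≈ (71°N, 83°W)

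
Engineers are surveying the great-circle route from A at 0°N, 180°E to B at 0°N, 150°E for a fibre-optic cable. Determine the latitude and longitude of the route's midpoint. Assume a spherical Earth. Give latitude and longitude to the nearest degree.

≈ 0°N, 165°E

From cos δ = sin φ₁ sin φ₂ + cos φ₁ cos φ₂ cos Δλ, the central angle is δ ≈ 0.524 rad (30.0°).
Interpolate at f = 1/2 with slerp weights a = sin((1−f)δ)/sin δ ≈ 0.518, b = sin(fδ)/sin δ ≈ 0.518.
p = a·p₁ + b·p₂ ≈ (-0.966, 0.259, 0.000); φ = arcsin(p_z) ≈ 0.00°, λ = atan2(p_y, p_x) ≈ 165.00°.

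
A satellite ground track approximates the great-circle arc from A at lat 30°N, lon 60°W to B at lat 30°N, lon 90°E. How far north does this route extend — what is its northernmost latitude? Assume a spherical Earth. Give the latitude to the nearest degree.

The great circle lies in the plane with unit normal n̂ = (p₁ × p₂)/|p₁ × p₂|.
Here n̂_z ≈ +0.409; the vertex latitude is φ_max = arccos|n̂_z| ≈ 65.9°.
Check via Clairaut: cos φ_max = |cos φ₁| · sin C = cos(30.0°)·sin(28.2°) ≈ 0.409, again giving ≈ 65.9°.

≈ 66°N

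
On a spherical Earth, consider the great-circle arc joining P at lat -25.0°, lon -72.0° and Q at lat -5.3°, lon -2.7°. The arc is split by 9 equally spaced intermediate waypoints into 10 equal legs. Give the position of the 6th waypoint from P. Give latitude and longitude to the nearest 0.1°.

Write both endpoints as unit vectors p₁, p₂ with components (cos φ cos λ, cos φ sin λ, sin φ).
The central angle between the endpoints is δ = arccos(p₁·p₂) ≈ 1.205 rad (69.0°).
Interpolate at f = 6/10 with slerp weights a = sin((1−f)δ)/sin δ ≈ 0.496, b = sin(fδ)/sin δ ≈ 0.708.
p = a·p₁ + b·p₂ ≈ (0.844, -0.461, -0.275); φ = arcsin(p_z) ≈ -15.97°, λ = atan2(p_y, p_x) ≈ -28.66°.

≈ lat -16.0°, lon -28.7°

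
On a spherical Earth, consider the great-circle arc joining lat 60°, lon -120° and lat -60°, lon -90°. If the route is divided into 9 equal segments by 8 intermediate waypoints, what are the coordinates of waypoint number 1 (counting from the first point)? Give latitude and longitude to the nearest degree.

≈ lat 47°, lon -114°

The haversine formula gives a central angle δ ≈ 2.134 rad (122.2°) between the endpoints.
Interpolate at f = 1/9 with slerp weights a = sin((1−f)δ)/sin δ ≈ 1.120, b = sin(fδ)/sin δ ≈ 0.278.
p = a·p₁ + b·p₂ ≈ (-0.280, -0.624, 0.730); φ = arcsin(p_z) ≈ 46.86°, λ = atan2(p_y, p_x) ≈ -114.17°.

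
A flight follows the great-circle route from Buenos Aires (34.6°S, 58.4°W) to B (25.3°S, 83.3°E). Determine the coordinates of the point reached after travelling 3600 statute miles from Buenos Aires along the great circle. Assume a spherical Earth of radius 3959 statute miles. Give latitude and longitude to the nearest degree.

The haversine formula gives a central angle δ ≈ 1.919 rad (110.0°) between the endpoints. The total great-circle distance is δ·R ≈ 1.919 × 3959 ≈ 7598 mi, so the target fraction is f = 3600/7598 ≈ 0.474.
Interpolate at f ≈ 0.474 with slerp weights a = sin((1−f)δ)/sin δ ≈ 0.901, b = sin(fδ)/sin δ ≈ 0.840.
p = a·p₁ + b·p₂ ≈ (0.477, 0.122, -0.870); φ = arcsin(p_z) ≈ -60.49°, λ = atan2(p_y, p_x) ≈ 14.37°.

≈ (60°S, 14°E)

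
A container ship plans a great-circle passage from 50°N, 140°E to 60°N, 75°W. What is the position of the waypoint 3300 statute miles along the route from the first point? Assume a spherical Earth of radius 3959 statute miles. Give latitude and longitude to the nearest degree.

≈ 75°N, 105°W

The haversine formula gives a central angle δ ≈ 1.159 rad (66.4°) between the endpoints. The total great-circle distance is δ·R ≈ 1.159 × 3959 ≈ 4589 mi, so the target fraction is f = 3300/4589 ≈ 0.719.
Interpolate at f ≈ 0.719 with slerp weights a = sin((1−f)δ)/sin δ ≈ 0.349, b = sin(fδ)/sin δ ≈ 0.808.
p = a·p₁ + b·p₂ ≈ (-0.067, -0.246, 0.967); φ = arcsin(p_z) ≈ 75.23°, λ = atan2(p_y, p_x) ≈ -105.31°.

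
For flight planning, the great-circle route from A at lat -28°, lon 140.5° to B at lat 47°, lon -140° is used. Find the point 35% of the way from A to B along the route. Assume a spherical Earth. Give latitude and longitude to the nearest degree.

Write both endpoints as unit vectors p₁, p₂ with components (cos φ cos λ, cos φ sin λ, sin φ).
The central angle between the endpoints is δ = arccos(p₁·p₂) ≈ 1.807 rad (103.5°).
Interpolate at f = 0.35 with slerp weights a = sin((1−f)δ)/sin δ ≈ 0.949, b = sin(fδ)/sin δ ≈ 0.608.
p = a·p₁ + b·p₂ ≈ (-0.964, 0.266, -0.001); φ = arcsin(p_z) ≈ -0.05°, λ = atan2(p_y, p_x) ≈ 164.55°.

≈ lat 0°, lon 165°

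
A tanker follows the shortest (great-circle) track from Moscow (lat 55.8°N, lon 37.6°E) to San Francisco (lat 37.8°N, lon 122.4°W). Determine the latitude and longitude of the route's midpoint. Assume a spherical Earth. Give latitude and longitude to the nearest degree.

From cos δ = sin φ₁ sin φ₂ + cos φ₁ cos φ₂ cos Δλ, the central angle is δ ≈ 1.481 rad (84.9°).
Interpolate at f = 1/2 with slerp weights a = sin((1−f)δ)/sin δ ≈ 0.677, b = sin(fδ)/sin δ ≈ 0.677.
p = a·p₁ + b·p₂ ≈ (0.015, -0.220, 0.975); φ = arcsin(p_z) ≈ 77.28°, λ = atan2(p_y, p_x) ≈ -86.13°.

≈ lat 77°N, lon 86°W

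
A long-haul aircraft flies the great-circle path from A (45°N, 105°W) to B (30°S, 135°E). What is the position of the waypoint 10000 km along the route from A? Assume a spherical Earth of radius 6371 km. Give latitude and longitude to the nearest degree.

≈ (3°S, 168°E)

Write both endpoints as unit vectors p₁, p₂ with components (cos φ cos λ, cos φ sin λ, sin φ).
The central angle between the endpoints is δ = arccos(p₁·p₂) ≈ 2.291 rad (131.3°). The total great-circle distance is δ·R ≈ 2.291 × 6371 ≈ 14598 km, so the target fraction is f = 10000/14598 ≈ 0.685.
Interpolate at f ≈ 0.685 with slerp weights a = sin((1−f)δ)/sin δ ≈ 0.879, b = sin(fδ)/sin δ ≈ 1.331.
p = a·p₁ + b·p₂ ≈ (-0.976, 0.214, -0.044); φ = arcsin(p_z) ≈ -2.51°, λ = atan2(p_y, p_x) ≈ 167.60°.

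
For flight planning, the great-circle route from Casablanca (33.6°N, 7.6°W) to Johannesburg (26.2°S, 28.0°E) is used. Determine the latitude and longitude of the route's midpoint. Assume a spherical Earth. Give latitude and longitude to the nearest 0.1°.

≈ (3.9°N, 10.9°E)

From cos δ = sin φ₁ sin φ₂ + cos φ₁ cos φ₂ cos Δλ, the central angle is δ ≈ 1.199 rad (68.7°).
Interpolate at f = 1/2 with slerp weights a = sin((1−f)δ)/sin δ ≈ 0.606, b = sin(fδ)/sin δ ≈ 0.606.
p = a·p₁ + b·p₂ ≈ (0.980, 0.188, 0.068); φ = arcsin(p_z) ≈ 3.89°, λ = atan2(p_y, p_x) ≈ 10.88°.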